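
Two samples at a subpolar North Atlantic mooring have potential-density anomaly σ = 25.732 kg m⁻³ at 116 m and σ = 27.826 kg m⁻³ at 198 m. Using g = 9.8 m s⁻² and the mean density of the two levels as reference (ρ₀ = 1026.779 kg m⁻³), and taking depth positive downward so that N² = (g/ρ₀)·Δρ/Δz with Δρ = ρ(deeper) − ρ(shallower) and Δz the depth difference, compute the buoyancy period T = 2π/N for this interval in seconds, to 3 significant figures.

Δρ = 1027.826 − 1025.732 = 2.094 kg m⁻³ over Δz = 198 − 116 = 82 m.
N² = (9.8/1026.779) × (2.094/82) = 2.4373 × 10⁻⁴ s⁻².
N = √(2.4373 × 10⁻⁴) = 0.015612 rad s⁻¹, so T = 2π/N = 402.46 s ≈ 402 s.

402 s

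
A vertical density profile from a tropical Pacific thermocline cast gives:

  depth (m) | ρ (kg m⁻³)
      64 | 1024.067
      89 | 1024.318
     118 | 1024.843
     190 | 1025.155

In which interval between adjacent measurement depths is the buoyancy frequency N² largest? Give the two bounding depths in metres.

89–118 m

Compute the density gradient over each adjacent pair:
  64–89 m: Δρ/Δz = 0.251/25 = 0.010 kg m⁻⁴
  89–118 m: Δρ/Δz = 0.525/29 = 0.018 kg m⁻⁴
  118–190 m: Δρ/Δz = 0.312/72 = 4.3 × 10⁻³ kg m⁻⁴
The largest gradient is in the 89–118 m interval — the pycnocline.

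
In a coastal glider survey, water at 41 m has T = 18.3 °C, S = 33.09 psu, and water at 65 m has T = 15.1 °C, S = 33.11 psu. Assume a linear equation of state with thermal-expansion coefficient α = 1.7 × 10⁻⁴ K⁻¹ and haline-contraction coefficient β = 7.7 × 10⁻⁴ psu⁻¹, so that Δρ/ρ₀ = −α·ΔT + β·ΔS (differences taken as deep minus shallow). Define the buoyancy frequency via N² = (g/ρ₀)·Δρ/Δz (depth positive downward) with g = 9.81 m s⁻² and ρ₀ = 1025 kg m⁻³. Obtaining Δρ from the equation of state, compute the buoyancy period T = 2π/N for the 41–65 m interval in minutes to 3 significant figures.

6.93 min

ΔT = -3.2 K, ΔS = +0.02 psu (deep − shallow).
Δρ/ρ₀ = −αΔT + βΔS = 5.44 × 10⁻⁴ + 1.54 × 10⁻⁵ = 5.594 × 10⁻⁴, so Δρ ≈ 0.5734 kg m⁻³.
N² = (g/ρ₀)·Δρ/Δz = g·(Δρ/ρ₀)/Δz = 9.81 × 5.594 × 10⁻⁴ / 24 = 2.2865 × 10⁻⁴ s⁻².
N = √(2.2865 × 10⁻⁴) = 0.015121 rad s⁻¹ → T = 2π/N = 415.53 s = 6.9255 min ≈ 6.93 min.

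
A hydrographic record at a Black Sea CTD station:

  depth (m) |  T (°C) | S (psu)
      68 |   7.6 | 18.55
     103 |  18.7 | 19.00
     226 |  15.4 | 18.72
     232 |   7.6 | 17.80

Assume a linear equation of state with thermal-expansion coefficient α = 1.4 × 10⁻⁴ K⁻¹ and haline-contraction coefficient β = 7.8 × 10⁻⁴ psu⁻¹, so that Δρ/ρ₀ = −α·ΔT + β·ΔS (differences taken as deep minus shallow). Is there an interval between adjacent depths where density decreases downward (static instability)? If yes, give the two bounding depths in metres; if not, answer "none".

68–103 m

Evaluate Δρ/ρ₀ = −αΔT + βΔS across each adjacent pair:
  68–103 m: −αΔT+βΔS = −(1.4 × 10⁻⁴)(+11.1)+(7.8 × 10⁻⁴)(+0.45) = -1.2 × 10⁻³ → UNSTABLE
  103–226 m: −αΔT+βΔS = −(1.4 × 10⁻⁴)(-3.3)+(7.8 × 10⁻⁴)(-0.28) = 2.4 × 10⁻⁴ → stable
  226–232 m: −αΔT+βΔS = −(1.4 × 10⁻⁴)(-7.8)+(7.8 × 10⁻⁴)(-0.92) = 3.7 × 10⁻⁴ → stable
The 68–103 m interval has Δρ < 0: lighter water underlies denser water.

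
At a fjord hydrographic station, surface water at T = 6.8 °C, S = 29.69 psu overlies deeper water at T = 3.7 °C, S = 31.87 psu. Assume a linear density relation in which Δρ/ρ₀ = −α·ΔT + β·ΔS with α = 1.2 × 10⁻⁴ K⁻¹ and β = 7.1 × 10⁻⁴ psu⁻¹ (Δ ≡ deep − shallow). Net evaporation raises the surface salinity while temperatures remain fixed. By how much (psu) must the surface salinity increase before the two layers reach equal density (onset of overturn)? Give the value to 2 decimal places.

2.70 psu

Neutral buoyancy requires −α(T_deep − T_surf) + β(S_deep − S_surf′) = 0.
S_surf′ = S_deep − (α/β)·ΔT = 31.87 − (1.2 × 10⁻⁴/7.1 × 10⁻⁴)·(-3.1) = 32.3939 psu.
Increase required: 32.3939 − 29.69 = 2.7039 psu.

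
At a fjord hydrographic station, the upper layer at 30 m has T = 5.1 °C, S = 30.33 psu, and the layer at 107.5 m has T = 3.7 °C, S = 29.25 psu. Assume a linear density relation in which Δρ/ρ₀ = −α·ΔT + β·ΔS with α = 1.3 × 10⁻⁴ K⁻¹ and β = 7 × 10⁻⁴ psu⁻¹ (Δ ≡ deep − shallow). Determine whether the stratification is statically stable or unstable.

unstable

ΔT = 3.7 − 5.1 = -1.4 K and ΔS = 29.25 − 30.33 = -1.08 psu (deep − shallow).
−αΔT = 1.82 × 10⁻⁴; βΔS = -7.56 × 10⁻⁴; sum Δρ/ρ₀ = -5.74 × 10⁻⁴.
Δρ/ρ₀ < 0, so Δρ < 0: deeper water is lighter → statically unstable; the column would overturn.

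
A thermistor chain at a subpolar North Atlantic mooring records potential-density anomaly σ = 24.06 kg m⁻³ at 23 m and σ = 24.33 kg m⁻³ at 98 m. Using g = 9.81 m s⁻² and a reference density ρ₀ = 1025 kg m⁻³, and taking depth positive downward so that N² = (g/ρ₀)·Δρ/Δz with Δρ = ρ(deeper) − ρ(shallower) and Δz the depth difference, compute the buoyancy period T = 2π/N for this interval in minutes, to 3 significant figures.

17.8 min

Δρ = 1024.33 − 1024.06 = 0.27 kg m⁻³ over Δz = 98 − 23 = 75 m.
N² = (9.81/1025) × (0.27/75) = 3.4455 × 10⁻⁵ s⁻².
N = √(3.4455 × 10⁻⁵) = 5.8698 × 10⁻³ rad s⁻¹, so T = 2π/N = 1.0704 × 10³ s = 17.840 min ≈ 17.8 min.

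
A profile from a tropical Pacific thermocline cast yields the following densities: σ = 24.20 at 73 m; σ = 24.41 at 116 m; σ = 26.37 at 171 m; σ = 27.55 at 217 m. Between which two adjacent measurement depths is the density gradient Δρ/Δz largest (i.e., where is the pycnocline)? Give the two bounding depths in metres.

116–171 m

Compute the density gradient over each adjacent pair:
  73–116 m: Δρ/Δz = 0.21/43 = 4.9 × 10⁻³ kg m⁻⁴
  116–171 m: Δρ/Δz = 1.96/55 = 0.036 kg m⁻⁴
  171–217 m: Δρ/Δz = 1.18/46 = 0.026 kg m⁻⁴
The largest gradient is in the 116–171 m interval — the pycnocline.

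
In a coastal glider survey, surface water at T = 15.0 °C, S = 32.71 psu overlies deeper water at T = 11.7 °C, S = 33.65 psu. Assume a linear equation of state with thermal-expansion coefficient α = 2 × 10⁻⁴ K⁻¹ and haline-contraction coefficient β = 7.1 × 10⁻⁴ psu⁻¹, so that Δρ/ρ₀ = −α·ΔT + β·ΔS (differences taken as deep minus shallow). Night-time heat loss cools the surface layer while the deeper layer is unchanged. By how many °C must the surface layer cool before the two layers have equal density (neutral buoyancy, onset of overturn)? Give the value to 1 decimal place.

6.6 °C

Neutral buoyancy requires Δρ = 0, i.e. −α(T_deep − T_surf′) + β(S_deep − S_surf) = 0.
T_surf′ = T_deep − (β/α)·ΔS = 11.7 − (7.1 × 10⁻⁴/2 × 10⁻⁴)·(+0.94) = 8.363 °C.
Cooling required: 15.0 − (8.363) = 6.637 °C.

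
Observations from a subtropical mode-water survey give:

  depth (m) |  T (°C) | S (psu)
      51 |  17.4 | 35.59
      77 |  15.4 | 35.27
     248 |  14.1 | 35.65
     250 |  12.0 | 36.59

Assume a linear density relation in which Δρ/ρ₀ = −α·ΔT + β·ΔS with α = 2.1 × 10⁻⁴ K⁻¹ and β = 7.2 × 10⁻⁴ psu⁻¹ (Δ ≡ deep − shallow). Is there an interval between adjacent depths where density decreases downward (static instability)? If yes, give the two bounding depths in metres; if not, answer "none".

none

Evaluate Δρ/ρ₀ = −αΔT + βΔS across each adjacent pair:
  51–77 m: −αΔT+βΔS = −(2.1 × 10⁻⁴)(-2.0)+(7.2 × 10⁻⁴)(-0.32) = 1.9 × 10⁻⁴ → stable
  77–248 m: −αΔT+βΔS = −(2.1 × 10⁻⁴)(-1.3)+(7.2 × 10⁻⁴)(+0.38) = 5.5 × 10⁻⁴ → stable
  248–250 m: −αΔT+βΔS = −(2.1 × 10⁻⁴)(-2.1)+(7.2 × 10⁻⁴)(+0.94) = 1.1 × 10⁻³ → stable
Every interval has Δρ > 0: the column is stably stratified throughout.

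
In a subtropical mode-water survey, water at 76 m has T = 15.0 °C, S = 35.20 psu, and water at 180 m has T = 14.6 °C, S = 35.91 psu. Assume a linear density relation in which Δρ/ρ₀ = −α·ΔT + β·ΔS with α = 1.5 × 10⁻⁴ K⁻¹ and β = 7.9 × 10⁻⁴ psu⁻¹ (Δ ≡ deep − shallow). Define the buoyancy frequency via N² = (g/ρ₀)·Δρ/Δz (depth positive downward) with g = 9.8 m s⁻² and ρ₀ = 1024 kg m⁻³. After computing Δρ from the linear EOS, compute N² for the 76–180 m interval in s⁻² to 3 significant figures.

5.85 × 10⁻⁵ s⁻²

ΔT = -0.4 K, ΔS = +0.71 psu (deep − shallow).
Δρ/ρ₀ = −αΔT + βΔS = 6.00 × 10⁻⁵ + 5.609 × 10⁻⁴ = 6.209 × 10⁻⁴, so Δρ ≈ 0.6358 kg m⁻³.
N² = (g/ρ₀)·Δρ/Δz = g·(Δρ/ρ₀)/Δz = 9.8 × 6.209 × 10⁻⁴ / 104 = 5.8508 × 10⁻⁵ s⁻² ≈ 5.85 × 10⁻⁵ s⁻².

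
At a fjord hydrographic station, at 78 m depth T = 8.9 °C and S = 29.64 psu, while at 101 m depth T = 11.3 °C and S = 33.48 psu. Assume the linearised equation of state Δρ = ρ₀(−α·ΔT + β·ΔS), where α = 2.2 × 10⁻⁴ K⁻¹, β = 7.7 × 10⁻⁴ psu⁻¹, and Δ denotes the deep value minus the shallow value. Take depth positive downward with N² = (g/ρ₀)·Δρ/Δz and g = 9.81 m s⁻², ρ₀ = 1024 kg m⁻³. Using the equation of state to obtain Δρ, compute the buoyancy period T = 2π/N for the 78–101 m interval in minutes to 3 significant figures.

3.25 min

ΔT = +2.4 K, ΔS = +3.84 psu (deep − shallow).
Δρ/ρ₀ = −αΔT + βΔS = -5.28 × 10⁻⁴ + 2.9568 × 10⁻³ = 2.4288 × 10⁻³, so Δρ ≈ 2.487 kg m⁻³.
N² = (g/ρ₀)·Δρ/Δz = g·(Δρ/ρ₀)/Δz = 9.81 × 2.4288 × 10⁻³ / 23 = 1.0359 × 10⁻³ s⁻².
N = √(1.0359 × 10⁻³) = 0.032185 rad s⁻¹ → T = 2π/N = 195.22 s = 3.2537 min ≈ 3.25 min.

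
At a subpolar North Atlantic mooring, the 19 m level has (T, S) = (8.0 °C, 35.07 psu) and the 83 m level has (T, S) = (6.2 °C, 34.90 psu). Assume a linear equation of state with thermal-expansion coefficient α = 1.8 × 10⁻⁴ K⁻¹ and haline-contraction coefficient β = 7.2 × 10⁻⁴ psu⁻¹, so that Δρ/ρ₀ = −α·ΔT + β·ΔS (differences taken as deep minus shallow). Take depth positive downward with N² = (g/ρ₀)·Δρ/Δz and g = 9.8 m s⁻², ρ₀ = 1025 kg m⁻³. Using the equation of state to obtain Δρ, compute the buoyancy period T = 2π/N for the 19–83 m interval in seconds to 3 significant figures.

1.13 × 10³ s

ΔT = -1.8 K, ΔS = -0.17 psu (deep − shallow).
Δρ/ρ₀ = −αΔT + βΔS = 3.24 × 10⁻⁴ − 1.224 × 10⁻⁴ = 2.016 × 10⁻⁴, so Δρ ≈ 0.2066 kg m⁻³.
N² = (g/ρ₀)·Δρ/Δz = g·(Δρ/ρ₀)/Δz = 9.8 × 2.016 × 10⁻⁴ / 64 = 3.0870 × 10⁻⁵ s⁻².
N = √(3.0870 × 10⁻⁵) = 5.5561 × 10⁻³ rad s⁻¹ → T = 2π/N = 1.1309 × 10³ s ≈ 1.13 × 10³ s.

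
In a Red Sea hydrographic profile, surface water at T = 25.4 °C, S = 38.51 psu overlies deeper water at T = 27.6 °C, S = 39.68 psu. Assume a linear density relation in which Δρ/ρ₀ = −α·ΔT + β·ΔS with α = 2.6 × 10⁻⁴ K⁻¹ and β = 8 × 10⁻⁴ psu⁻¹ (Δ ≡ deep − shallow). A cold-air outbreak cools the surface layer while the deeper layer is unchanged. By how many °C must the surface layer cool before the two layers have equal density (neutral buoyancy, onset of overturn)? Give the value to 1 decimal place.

Neutral buoyancy requires Δρ = 0, i.e. −α(T_deep − T_surf′) + β(S_deep − S_surf) = 0.
T_surf′ = T_deep − (β/α)·ΔS = 27.6 − (8 × 10⁻⁴/2.6 × 10⁻⁴)·(+1.17) = 24.000 °C.
Cooling required: 25.4 − (24.000) = 1.400 °C.

1.4 °C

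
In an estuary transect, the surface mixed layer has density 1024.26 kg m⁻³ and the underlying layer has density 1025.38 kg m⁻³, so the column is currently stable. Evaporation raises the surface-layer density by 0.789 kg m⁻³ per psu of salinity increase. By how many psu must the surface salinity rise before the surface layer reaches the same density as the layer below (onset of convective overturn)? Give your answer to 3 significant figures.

Density deficit of the surface layer: 1025.38 − 1024.26 = 1.12 kg m⁻³.
Required change = 1.12 / 0.789 = 1.42 psu.

1.42 psu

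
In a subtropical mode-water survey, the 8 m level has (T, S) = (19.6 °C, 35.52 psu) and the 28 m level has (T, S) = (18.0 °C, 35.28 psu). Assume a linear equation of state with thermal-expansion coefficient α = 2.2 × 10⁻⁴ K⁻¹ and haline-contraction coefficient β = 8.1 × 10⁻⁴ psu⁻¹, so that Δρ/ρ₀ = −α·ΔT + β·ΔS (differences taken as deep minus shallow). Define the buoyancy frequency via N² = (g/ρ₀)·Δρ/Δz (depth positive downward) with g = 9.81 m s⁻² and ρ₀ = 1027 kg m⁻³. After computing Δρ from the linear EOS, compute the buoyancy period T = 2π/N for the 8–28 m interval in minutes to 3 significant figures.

ΔT = -1.6 K, ΔS = -0.24 psu (deep − shallow).
Δρ/ρ₀ = −αΔT + βΔS = 3.52 × 10⁻⁴ − 1.944 × 10⁻⁴ = 1.576 × 10⁻⁴, so Δρ ≈ 0.1619 kg m⁻³.
N² = (g/ρ₀)·Δρ/Δz = g·(Δρ/ρ₀)/Δz = 9.81 × 1.576 × 10⁻⁴ / 20 = 7.7303 × 10⁻⁵ s⁻².
N = √(7.7303 × 10⁻⁵) = 8.7922 × 10⁻³ rad s⁻¹ → T = 2π/N = 714.63 s = 11.911 min ≈ 11.9 min.

11.9 min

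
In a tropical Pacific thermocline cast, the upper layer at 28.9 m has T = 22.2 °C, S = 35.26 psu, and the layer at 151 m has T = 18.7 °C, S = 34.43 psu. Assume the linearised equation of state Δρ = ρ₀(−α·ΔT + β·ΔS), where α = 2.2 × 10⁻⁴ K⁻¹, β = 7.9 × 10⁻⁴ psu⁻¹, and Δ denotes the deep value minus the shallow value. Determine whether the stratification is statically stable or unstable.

stable

ΔT = 18.7 − 22.2 = -3.5 K and ΔS = 34.43 − 35.26 = -0.83 psu (deep − shallow).
−αΔT = 7.70 × 10⁻⁴; βΔS = -6.557 × 10⁻⁴; sum Δρ/ρ₀ = 1.143 × 10⁻⁴.
Δρ/ρ₀ > 0, so Δρ > 0: deeper water is denser → statically stable.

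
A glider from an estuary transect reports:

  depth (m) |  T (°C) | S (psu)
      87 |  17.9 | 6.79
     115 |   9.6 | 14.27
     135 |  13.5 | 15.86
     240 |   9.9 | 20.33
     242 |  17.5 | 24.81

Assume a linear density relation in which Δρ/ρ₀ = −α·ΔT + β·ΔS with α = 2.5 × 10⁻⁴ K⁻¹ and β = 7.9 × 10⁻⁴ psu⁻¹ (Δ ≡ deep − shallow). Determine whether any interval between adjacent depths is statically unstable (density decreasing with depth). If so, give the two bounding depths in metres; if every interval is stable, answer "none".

none

Evaluate Δρ/ρ₀ = −αΔT + βΔS across each adjacent pair:
  87–115 m: −αΔT+βΔS = −(2.5 × 10⁻⁴)(-8.3)+(7.9 × 10⁻⁴)(+7.48) = 8.0 × 10⁻³ → stable
  115–135 m: −αΔT+βΔS = −(2.5 × 10⁻⁴)(+3.9)+(7.9 × 10⁻⁴)(+1.59) = 2.8 × 10⁻⁴ → stable
  135–240 m: −αΔT+βΔS = −(2.5 × 10⁻⁴)(-3.6)+(7.9 × 10⁻⁴)(+4.47) = 4.4 × 10⁻³ → stable
  240–242 m: −αΔT+βΔS = −(2.5 × 10⁻⁴)(+7.6)+(7.9 × 10⁻⁴)(+4.48) = 1.6 × 10⁻³ → stable
Every interval has Δρ > 0: the column is stably stratified throughout.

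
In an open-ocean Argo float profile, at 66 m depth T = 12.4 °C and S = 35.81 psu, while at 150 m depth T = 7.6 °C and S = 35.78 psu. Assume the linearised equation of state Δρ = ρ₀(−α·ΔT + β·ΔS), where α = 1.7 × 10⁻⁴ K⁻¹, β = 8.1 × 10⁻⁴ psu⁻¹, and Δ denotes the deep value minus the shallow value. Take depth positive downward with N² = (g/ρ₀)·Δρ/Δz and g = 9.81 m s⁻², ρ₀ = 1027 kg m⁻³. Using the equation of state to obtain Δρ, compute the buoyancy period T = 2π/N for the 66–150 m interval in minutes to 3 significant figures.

ΔT = -4.8 K, ΔS = -0.03 psu (deep − shallow).
Δρ/ρ₀ = −αΔT + βΔS = 8.16 × 10⁻⁴ − 2.43 × 10⁻⁵ = 7.917 × 10⁻⁴, so Δρ ≈ 0.8131 kg m⁻³.
N² = (g/ρ₀)·Δρ/Δz = g·(Δρ/ρ₀)/Δz = 9.81 × 7.917 × 10⁻⁴ / 84 = 9.2459 × 10⁻⁵ s⁻².
N = √(9.2459 × 10⁻⁵) = 9.6156 × 10⁻³ rad s⁻¹ → T = 2π/N = 653.44 s = 10.891 min ≈ 10.9 min.

10.9 min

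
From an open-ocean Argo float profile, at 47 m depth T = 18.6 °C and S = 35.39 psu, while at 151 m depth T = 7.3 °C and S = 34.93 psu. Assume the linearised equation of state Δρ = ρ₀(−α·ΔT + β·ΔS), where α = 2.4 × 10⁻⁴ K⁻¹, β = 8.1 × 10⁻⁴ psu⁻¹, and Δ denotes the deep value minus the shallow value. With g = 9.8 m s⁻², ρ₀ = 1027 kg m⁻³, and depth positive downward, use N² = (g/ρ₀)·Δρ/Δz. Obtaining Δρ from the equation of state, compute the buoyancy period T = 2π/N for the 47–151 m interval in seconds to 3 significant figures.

ΔT = -11.3 K, ΔS = -0.46 psu (deep − shallow).
Δρ/ρ₀ = −αΔT + βΔS = 2.712 × 10⁻³ − 3.726 × 10⁻⁴ = 2.3394 × 10⁻³, so Δρ ≈ 2.403 kg m⁻³.
N² = (g/ρ₀)·Δρ/Δz = g·(Δρ/ρ₀)/Δz = 9.8 × 2.3394 × 10⁻³ / 104 = 2.2044 × 10⁻⁴ s⁻².
N = √(2.2044 × 10⁻⁴) = 0.014847 rad s⁻¹ → T = 2π/N = 423.20 s ≈ 423 s.

423 s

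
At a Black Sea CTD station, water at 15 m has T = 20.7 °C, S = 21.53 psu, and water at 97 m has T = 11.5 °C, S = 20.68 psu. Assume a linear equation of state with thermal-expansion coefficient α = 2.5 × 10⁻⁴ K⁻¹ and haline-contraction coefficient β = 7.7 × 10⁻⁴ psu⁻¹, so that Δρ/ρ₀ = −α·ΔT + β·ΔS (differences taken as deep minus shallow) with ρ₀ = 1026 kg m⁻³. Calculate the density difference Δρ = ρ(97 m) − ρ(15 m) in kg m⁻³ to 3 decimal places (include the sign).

ΔT = -9.2 K, ΔS = -0.85 psu (deep − shallow).
Δρ/ρ₀ = −(2.5 × 10⁻⁴)(-9.2) + (7.7 × 10⁻⁴)(-0.85) = 1.6455 × 10⁻³.
Δρ = 1026 × (1.6455 × 10⁻³) = +1.688 kg m⁻³.
Positive Δρ: denser below, stable.

+1.688 kg m⁻³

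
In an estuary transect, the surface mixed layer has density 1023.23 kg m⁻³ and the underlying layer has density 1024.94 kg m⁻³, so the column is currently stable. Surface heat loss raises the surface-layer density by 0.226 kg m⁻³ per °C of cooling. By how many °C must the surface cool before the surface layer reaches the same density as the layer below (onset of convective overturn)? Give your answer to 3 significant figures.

Density deficit of the surface layer: 1024.94 − 1023.23 = 1.71 kg m⁻³.
Required change = 1.71 / 0.226 = 7.57 °C.

7.57 °C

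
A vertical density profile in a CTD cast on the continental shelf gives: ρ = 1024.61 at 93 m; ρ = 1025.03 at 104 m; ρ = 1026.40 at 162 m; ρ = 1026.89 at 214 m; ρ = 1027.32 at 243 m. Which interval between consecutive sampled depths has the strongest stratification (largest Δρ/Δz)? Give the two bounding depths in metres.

Compute the density gradient over each adjacent pair:
  93–104 m: Δρ/Δz = 0.42/11 = 0.038 kg m⁻⁴
  104–162 m: Δρ/Δz = 1.37/58 = 0.024 kg m⁻⁴
  162–214 m: Δρ/Δz = 0.49/52 = 9.4 × 10⁻³ kg m⁻⁴
  214–243 m: Δρ/Δz = 0.43/29 = 0.015 kg m⁻⁴
The largest gradient is in the 93–104 m interval — the pycnocline.

93–104 m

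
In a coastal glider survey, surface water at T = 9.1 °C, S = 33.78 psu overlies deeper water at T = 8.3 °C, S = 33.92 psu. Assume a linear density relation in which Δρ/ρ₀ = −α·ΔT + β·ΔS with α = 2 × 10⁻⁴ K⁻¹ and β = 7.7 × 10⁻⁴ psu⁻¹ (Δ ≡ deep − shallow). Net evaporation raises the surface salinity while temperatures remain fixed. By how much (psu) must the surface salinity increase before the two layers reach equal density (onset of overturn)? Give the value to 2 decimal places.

Neutral buoyancy requires −α(T_deep − T_surf) + β(S_deep − S_surf′) = 0.
S_surf′ = S_deep − (α/β)·ΔT = 33.92 − (2 × 10⁻⁴/7.7 × 10⁻⁴)·(-0.8) = 34.1278 psu.
Increase required: 34.1278 − 33.78 = 0.3478 psu.

0.35 psu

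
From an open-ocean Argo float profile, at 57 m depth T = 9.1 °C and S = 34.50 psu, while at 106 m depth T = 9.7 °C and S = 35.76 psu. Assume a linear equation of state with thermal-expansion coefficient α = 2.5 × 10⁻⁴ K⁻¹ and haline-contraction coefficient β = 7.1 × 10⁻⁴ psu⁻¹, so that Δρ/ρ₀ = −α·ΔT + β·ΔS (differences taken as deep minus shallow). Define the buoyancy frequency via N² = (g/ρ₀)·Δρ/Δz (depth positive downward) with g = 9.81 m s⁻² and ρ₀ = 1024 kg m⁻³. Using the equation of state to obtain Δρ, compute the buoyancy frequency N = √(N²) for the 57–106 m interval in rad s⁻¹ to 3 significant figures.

ΔT = +0.6 K, ΔS = +1.26 psu (deep − shallow).
Δρ/ρ₀ = −αΔT + βΔS = -1.50 × 10⁻⁴ + 8.946 × 10⁻⁴ = 7.446 × 10⁻⁴, so Δρ ≈ 0.7625 kg m⁻³.
N² = (g/ρ₀)·Δρ/Δz = g·(Δρ/ρ₀)/Δz = 9.81 × 7.446 × 10⁻⁴ / 49 = 1.4907 × 10⁻⁴ s⁻².
N = √(1.4907 × 10⁻⁴) = 0.012209 rad s⁻¹ ≈ 0.0122 rad s⁻¹.

0.0122 rad s⁻¹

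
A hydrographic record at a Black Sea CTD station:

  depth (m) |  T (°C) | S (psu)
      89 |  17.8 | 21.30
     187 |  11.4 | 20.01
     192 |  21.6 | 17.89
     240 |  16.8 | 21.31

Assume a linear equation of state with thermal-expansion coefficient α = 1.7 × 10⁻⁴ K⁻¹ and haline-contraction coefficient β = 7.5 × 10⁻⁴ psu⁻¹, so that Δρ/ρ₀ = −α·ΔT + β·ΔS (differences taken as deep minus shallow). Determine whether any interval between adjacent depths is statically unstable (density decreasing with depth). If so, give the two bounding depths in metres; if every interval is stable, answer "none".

187–192 m

Evaluate Δρ/ρ₀ = −αΔT + βΔS across each adjacent pair:
  89–187 m: −αΔT+βΔS = −(1.7 × 10⁻⁴)(-6.4)+(7.5 × 10⁻⁴)(-1.29) = 1.2 × 10⁻⁴ → stable
  187–192 m: −αΔT+βΔS = −(1.7 × 10⁻⁴)(+10.2)+(7.5 × 10⁻⁴)(-2.12) = -3.3 × 10⁻³ → UNSTABLE
  192–240 m: −αΔT+βΔS = −(1.7 × 10⁻⁴)(-4.8)+(7.5 × 10⁻⁴)(+3.42) = 3.4 × 10⁻³ → stable
The 187–192 m interval has Δρ < 0: lighter water underlies denser water.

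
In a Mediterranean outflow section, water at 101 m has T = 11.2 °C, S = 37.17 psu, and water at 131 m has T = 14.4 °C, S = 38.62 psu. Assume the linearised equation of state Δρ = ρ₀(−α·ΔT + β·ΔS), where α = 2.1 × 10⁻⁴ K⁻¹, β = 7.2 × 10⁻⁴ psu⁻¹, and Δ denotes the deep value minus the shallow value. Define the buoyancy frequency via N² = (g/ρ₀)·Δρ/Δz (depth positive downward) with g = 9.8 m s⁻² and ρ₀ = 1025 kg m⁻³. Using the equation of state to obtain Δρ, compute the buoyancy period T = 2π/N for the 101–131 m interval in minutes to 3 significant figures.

9.50 min

ΔT = +3.2 K, ΔS = +1.45 psu (deep − shallow).
Δρ/ρ₀ = −αΔT + βΔS = -6.72 × 10⁻⁴ + 1.044 × 10⁻³ = 3.72 × 10⁻⁴, so Δρ ≈ 0.3813 kg m⁻³.
N² = (g/ρ₀)·Δρ/Δz = g·(Δρ/ρ₀)/Δz = 9.8 × 3.72 × 10⁻⁴ / 30 = 1.2152 × 10⁻⁴ s⁻².
N = √(1.2152 × 10⁻⁴) = 0.011024 rad s⁻¹ → T = 2π/N = 569.96 s = 9.4993 min ≈ 9.50 min.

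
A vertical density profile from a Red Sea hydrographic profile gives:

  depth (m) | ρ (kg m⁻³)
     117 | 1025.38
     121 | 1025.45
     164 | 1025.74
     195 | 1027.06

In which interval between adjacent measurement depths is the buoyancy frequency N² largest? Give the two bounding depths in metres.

Compute the density gradient over each adjacent pair:
  117–121 m: Δρ/Δz = 0.07/4 = 0.018 kg m⁻⁴
  121–164 m: Δρ/Δz = 0.29/43 = 6.7 × 10⁻³ kg m⁻⁴
  164–195 m: Δρ/Δz = 1.32/31 = 0.043 kg m⁻⁴
The largest gradient is in the 164–195 m interval — the pycnocline.

164–195 m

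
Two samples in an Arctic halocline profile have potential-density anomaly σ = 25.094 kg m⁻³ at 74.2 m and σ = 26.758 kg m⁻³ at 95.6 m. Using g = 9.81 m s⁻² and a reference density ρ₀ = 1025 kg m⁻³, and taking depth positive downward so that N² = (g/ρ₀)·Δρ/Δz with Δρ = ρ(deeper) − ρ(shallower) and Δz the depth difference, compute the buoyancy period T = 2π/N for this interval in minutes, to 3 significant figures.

Δρ = 1026.758 − 1025.094 = 1.664 kg m⁻³ over Δz = 95.6 − 74.2 = 21.4 m.
N² = (9.81/1025) × (1.664/21.4) = 7.4419 × 10⁻⁴ s⁻².
N = √(7.4419 × 10⁻⁴) = 0.027280 rad s⁻¹, so T = 2π/N = 230.32 s = 3.8387 min ≈ 3.84 min.

3.84 min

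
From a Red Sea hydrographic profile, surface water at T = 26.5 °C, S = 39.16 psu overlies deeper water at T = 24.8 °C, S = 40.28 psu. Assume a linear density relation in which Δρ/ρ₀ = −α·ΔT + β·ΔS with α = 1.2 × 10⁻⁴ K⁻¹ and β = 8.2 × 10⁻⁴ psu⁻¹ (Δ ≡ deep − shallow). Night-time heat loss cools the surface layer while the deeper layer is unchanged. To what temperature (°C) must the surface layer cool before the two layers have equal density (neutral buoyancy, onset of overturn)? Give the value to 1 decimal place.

Neutral buoyancy requires Δρ = 0, i.e. −α(T_deep − T_surf′) + β(S_deep − S_surf) = 0.
T_surf′ = T_deep − (β/α)·ΔS = 24.8 − (8.2 × 10⁻⁴/1.2 × 10⁻⁴)·(+1.12) = 17.147 °C.
Cooling required: 26.5 − (17.147) = 9.353 °C.

17.1 °C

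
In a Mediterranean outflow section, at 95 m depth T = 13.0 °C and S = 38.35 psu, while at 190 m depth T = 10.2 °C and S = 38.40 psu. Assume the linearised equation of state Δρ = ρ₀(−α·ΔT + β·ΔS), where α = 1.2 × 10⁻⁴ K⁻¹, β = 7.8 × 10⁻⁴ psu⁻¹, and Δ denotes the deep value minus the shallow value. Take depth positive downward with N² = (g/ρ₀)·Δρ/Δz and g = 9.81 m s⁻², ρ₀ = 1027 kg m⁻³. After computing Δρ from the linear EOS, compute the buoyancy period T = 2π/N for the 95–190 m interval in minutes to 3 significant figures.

16.8 min

ΔT = -2.8 K, ΔS = +0.05 psu (deep − shallow).
Δρ/ρ₀ = −αΔT + βΔS = 3.36 × 10⁻⁴ + 3.90 × 10⁻⁵ = 3.75 × 10⁻⁴, so Δρ ≈ 0.3851 kg m⁻³.
N² = (g/ρ₀)·Δρ/Δz = g·(Δρ/ρ₀)/Δz = 9.81 × 3.75 × 10⁻⁴ / 95 = 3.8724 × 10⁻⁵ s⁻².
N = √(3.8724 × 10⁻⁵) = 6.2229 × 10⁻³ rad s⁻¹ → T = 2π/N = 1.0097 × 10³ s = 16.828 min ≈ 16.8 min.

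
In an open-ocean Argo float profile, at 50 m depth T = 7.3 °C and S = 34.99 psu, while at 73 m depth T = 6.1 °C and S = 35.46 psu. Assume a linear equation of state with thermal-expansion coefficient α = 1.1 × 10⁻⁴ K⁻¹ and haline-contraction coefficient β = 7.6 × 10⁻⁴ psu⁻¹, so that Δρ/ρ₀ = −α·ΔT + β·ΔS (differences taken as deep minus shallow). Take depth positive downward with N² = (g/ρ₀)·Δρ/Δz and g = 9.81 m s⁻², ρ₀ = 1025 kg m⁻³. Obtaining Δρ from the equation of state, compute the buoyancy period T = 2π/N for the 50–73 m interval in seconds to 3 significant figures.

435 s

ΔT = -1.2 K, ΔS = +0.47 psu (deep − shallow).
Δρ/ρ₀ = −αΔT + βΔS = 1.32 × 10⁻⁴ + 3.572 × 10⁻⁴ = 4.892 × 10⁻⁴, so Δρ ≈ 0.5014 kg m⁻³.
N² = (g/ρ₀)·Δρ/Δz = g·(Δρ/ρ₀)/Δz = 9.81 × 4.892 × 10⁻⁴ / 23 = 2.0865 × 10⁻⁴ s⁻².
N = √(2.0865 × 10⁻⁴) = 0.014445 rad s⁻¹ → T = 2π/N = 434.97 s ≈ 435 s.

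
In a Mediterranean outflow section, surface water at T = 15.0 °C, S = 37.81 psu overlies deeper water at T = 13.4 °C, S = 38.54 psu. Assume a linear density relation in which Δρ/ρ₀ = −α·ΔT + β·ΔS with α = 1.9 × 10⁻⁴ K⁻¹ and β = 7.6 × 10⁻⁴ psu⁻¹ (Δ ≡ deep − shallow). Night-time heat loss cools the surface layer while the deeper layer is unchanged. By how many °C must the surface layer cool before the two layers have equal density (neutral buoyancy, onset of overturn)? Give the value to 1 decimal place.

Neutral buoyancy requires Δρ = 0, i.e. −α(T_deep − T_surf′) + β(S_deep − S_surf) = 0.
T_surf′ = T_deep − (β/α)·ΔS = 13.4 − (7.6 × 10⁻⁴/1.9 × 10⁻⁴)·(+0.73) = 10.480 °C.
Cooling required: 15.0 − (10.480) = 4.520 °C.

4.5 °C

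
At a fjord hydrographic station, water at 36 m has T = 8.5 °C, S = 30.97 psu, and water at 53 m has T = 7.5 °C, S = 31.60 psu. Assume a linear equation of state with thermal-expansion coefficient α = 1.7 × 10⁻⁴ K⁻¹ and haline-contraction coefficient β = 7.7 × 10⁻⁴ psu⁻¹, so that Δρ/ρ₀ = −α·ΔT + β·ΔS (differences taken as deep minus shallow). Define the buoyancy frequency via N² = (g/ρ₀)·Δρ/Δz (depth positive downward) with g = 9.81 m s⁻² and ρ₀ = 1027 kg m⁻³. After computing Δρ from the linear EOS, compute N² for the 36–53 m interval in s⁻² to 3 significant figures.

ΔT = -1.0 K, ΔS = +0.63 psu (deep − shallow).
Δρ/ρ₀ = −αΔT + βΔS = 1.70 × 10⁻⁴ + 4.851 × 10⁻⁴ = 6.551 × 10⁻⁴, so Δρ ≈ 0.6728 kg m⁻³.
N² = (g/ρ₀)·Δρ/Δz = g·(Δρ/ρ₀)/Δz = 9.81 × 6.551 × 10⁻⁴ / 17 = 3.7803 × 10⁻⁴ s⁻² ≈ 3.78 × 10⁻⁴ s⁻².

3.78 × 10⁻⁴ s⁻²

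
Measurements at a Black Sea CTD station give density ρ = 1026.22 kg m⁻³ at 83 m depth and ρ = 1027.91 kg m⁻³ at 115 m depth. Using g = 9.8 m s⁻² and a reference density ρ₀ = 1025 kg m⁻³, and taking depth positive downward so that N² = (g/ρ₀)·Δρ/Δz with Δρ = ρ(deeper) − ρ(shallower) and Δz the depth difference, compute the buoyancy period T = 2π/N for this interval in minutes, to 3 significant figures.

Δρ = 1027.91 − 1026.22 = 1.69 kg m⁻³ over Δz = 115 − 83 = 32 m.
N² = (9.8/1025) × (1.69/32) = 5.0494 × 10⁻⁴ s⁻².
N = √(5.0494 × 10⁻⁴) = 0.022471 rad s⁻¹, so T = 2π/N = 279.61 s = 4.6602 min ≈ 4.66 min.

4.66 min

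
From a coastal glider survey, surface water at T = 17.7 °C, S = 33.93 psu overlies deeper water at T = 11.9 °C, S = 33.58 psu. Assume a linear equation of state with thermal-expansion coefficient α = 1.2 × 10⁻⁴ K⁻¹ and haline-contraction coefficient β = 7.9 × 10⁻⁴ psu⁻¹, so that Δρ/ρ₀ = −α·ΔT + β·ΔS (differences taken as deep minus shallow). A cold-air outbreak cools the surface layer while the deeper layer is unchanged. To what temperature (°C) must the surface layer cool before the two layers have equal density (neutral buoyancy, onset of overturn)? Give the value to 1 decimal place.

Neutral buoyancy requires Δρ = 0, i.e. −α(T_deep − T_surf′) + β(S_deep − S_surf) = 0.
T_surf′ = T_deep − (β/α)·ΔS = 11.9 − (7.9 × 10⁻⁴/1.2 × 10⁻⁴)·(-0.35) = 14.204 °C.
Cooling required: 17.7 − (14.204) = 3.496 °C.

14.2 °C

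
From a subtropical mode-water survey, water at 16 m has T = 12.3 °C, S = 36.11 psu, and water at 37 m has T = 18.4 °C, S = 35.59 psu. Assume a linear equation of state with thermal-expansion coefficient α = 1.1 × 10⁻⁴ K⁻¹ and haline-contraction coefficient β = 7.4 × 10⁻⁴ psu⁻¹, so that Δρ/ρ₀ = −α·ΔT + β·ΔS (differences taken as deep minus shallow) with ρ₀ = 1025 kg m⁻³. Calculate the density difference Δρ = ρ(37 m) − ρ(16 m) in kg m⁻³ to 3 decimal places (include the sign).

-1.082 kg m⁻³

ΔT = +6.1 K, ΔS = -0.52 psu (deep − shallow).
Δρ/ρ₀ = −(1.1 × 10⁻⁴)(+6.1) + (7.4 × 10⁻⁴)(-0.52) = -1.0558 × 10⁻³.
Δρ = 1025 × (-1.0558 × 10⁻³) = -1.082 kg m⁻³.
Negative Δρ: lighter below, statically unstable.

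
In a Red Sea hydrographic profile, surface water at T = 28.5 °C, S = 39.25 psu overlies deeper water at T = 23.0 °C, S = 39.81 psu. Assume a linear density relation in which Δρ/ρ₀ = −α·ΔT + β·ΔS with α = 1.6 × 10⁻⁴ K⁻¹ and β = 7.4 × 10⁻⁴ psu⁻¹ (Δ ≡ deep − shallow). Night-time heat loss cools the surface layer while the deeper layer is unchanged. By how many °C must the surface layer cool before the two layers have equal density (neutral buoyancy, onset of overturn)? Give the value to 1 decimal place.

Neutral buoyancy requires Δρ = 0, i.e. −α(T_deep − T_surf′) + β(S_deep − S_surf) = 0.
T_surf′ = T_deep − (β/α)·ΔS = 23.0 − (7.4 × 10⁻⁴/1.6 × 10⁻⁴)·(+0.56) = 20.410 °C.
Cooling required: 28.5 − (20.410) = 8.090 °C.

8.1 °C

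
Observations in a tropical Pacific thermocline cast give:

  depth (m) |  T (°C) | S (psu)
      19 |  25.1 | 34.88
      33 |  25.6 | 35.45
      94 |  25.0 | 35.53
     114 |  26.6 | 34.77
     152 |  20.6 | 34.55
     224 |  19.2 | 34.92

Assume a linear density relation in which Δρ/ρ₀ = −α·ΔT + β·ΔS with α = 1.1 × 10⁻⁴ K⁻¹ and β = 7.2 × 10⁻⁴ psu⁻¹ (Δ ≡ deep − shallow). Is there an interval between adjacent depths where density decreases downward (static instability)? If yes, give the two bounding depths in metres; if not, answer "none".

94–114 m

Evaluate Δρ/ρ₀ = −αΔT + βΔS across each adjacent pair:
  19–33 m: −αΔT+βΔS = −(1.1 × 10⁻⁴)(+0.5)+(7.2 × 10⁻⁴)(+0.57) = 3.6 × 10⁻⁴ → stable
  33–94 m: −αΔT+βΔS = −(1.1 × 10⁻⁴)(-0.6)+(7.2 × 10⁻⁴)(+0.08) = 1.2 × 10⁻⁴ → stable
  94–114 m: −αΔT+βΔS = −(1.1 × 10⁻⁴)(+1.6)+(7.2 × 10⁻⁴)(-0.76) = -7.2 × 10⁻⁴ → UNSTABLE
  114–152 m: −αΔT+βΔS = −(1.1 × 10⁻⁴)(-6.0)+(7.2 × 10⁻⁴)(-0.22) = 5.0 × 10⁻⁴ → stable
  152–224 m: −αΔT+βΔS = −(1.1 × 10⁻⁴)(-1.4)+(7.2 × 10⁻⁴)(+0.37) = 4.2 × 10⁻⁴ → stable
The 94–114 m interval has Δρ < 0: lighter water underlies denser water.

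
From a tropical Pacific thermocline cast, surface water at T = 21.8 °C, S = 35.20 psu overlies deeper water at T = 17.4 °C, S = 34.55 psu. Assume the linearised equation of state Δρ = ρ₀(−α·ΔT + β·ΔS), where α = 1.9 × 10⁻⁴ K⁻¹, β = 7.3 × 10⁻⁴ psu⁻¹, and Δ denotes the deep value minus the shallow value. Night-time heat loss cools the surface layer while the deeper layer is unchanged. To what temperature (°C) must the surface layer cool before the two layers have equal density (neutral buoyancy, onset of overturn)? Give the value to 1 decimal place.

Neutral buoyancy requires Δρ = 0, i.e. −α(T_deep − T_surf′) + β(S_deep − S_surf) = 0.
T_surf′ = T_deep − (β/α)·ΔS = 17.4 − (7.3 × 10⁻⁴/1.9 × 10⁻⁴)·(-0.65) = 19.897 °C.
Cooling required: 21.8 − (19.897) = 1.903 °C.

19.9 °C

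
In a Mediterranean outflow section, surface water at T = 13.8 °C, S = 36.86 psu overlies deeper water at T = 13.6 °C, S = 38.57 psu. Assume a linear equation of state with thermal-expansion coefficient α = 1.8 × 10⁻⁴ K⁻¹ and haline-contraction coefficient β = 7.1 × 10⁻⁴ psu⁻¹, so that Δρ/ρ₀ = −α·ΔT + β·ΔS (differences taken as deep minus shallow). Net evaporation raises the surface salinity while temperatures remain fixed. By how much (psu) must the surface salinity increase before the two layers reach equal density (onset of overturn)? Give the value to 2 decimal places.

Neutral buoyancy requires −α(T_deep − T_surf) + β(S_deep − S_surf′) = 0.
S_surf′ = S_deep − (α/β)·ΔT = 38.57 − (1.8 × 10⁻⁴/7.1 × 10⁻⁴)·(-0.2) = 38.6207 psu.
Increase required: 38.6207 − 36.86 = 1.7607 psu.

1.76 psu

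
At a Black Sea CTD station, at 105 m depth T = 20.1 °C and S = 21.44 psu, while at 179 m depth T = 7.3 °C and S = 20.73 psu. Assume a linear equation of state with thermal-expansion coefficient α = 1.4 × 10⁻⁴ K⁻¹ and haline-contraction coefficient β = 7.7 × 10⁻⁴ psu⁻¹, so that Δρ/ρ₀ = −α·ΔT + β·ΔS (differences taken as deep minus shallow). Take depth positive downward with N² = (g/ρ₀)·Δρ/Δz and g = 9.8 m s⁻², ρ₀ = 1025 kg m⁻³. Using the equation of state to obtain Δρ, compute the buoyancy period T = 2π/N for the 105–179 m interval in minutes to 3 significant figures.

ΔT = -12.8 K, ΔS = -0.71 psu (deep − shallow).
Δρ/ρ₀ = −αΔT + βΔS = 1.792 × 10⁻³ − 5.467 × 10⁻⁴ = 1.2453 × 10⁻³, so Δρ ≈ 1.276 kg m⁻³.
N² = (g/ρ₀)·Δρ/Δz = g·(Δρ/ρ₀)/Δz = 9.8 × 1.2453 × 10⁻³ / 74 = 1.6492 × 10⁻⁴ s⁻².
N = √(1.6492 × 10⁻⁴) = 0.012842 rad s⁻¹ → T = 2π/N = 489.27 s = 8.1545 min ≈ 8.15 min.

8.15 min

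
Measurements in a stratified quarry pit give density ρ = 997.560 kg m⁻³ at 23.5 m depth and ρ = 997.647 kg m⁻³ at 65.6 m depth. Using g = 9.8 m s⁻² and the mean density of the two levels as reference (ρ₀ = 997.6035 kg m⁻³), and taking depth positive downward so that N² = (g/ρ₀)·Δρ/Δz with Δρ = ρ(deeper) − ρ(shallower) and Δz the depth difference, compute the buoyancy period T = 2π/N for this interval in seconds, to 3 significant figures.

1.39 × 10³ s

Δρ = 997.647 − 997.560 = 0.087 kg m⁻³ over Δz = 65.6 − 23.5 = 42.1 m.
N² = (9.8/997.6035) × (0.087/42.1) = 2.0300 × 10⁻⁵ s⁻².
N = √(2.0300 × 10⁻⁵) = 4.5056 × 10⁻³ rad s⁻¹, so T = 2π/N = 1.3945 × 10³ s ≈ 1.39 × 10³ s.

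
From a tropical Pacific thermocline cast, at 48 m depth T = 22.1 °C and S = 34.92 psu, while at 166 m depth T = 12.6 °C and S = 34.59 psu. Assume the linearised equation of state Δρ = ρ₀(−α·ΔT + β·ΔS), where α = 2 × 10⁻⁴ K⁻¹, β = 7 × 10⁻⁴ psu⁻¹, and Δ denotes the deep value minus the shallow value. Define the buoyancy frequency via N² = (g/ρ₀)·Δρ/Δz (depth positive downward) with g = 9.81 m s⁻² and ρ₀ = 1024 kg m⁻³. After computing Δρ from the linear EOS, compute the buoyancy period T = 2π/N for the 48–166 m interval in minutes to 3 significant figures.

ΔT = -9.5 K, ΔS = -0.33 psu (deep − shallow).
Δρ/ρ₀ = −αΔT + βΔS = 1.90 × 10⁻³ − 2.31 × 10⁻⁴ = 1.669 × 10⁻³, so Δρ ≈ 1.709 kg m⁻³.
N² = (g/ρ₀)·Δρ/Δz = g·(Δρ/ρ₀)/Δz = 9.81 × 1.669 × 10⁻³ / 118 = 1.3875 × 10⁻⁴ s⁻².
N = √(1.3875 × 10⁻⁴) = 0.011779 rad s⁻¹ → T = 2π/N = 533.42 s = 8.8903 min ≈ 8.89 min.

8.89 min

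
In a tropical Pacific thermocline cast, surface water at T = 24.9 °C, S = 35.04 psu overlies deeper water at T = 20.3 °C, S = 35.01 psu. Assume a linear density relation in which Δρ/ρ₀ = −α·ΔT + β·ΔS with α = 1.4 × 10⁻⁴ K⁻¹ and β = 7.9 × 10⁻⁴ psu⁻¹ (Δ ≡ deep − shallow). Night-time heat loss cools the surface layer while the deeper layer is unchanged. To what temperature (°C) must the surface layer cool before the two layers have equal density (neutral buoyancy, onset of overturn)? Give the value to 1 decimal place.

Neutral buoyancy requires Δρ = 0, i.e. −α(T_deep − T_surf′) + β(S_deep − S_surf) = 0.
T_surf′ = T_deep − (β/α)·ΔS = 20.3 − (7.9 × 10⁻⁴/1.4 × 10⁻⁴)·(-0.03) = 20.469 °C.
Cooling required: 24.9 − (20.469) = 4.431 °C.

20.5 °C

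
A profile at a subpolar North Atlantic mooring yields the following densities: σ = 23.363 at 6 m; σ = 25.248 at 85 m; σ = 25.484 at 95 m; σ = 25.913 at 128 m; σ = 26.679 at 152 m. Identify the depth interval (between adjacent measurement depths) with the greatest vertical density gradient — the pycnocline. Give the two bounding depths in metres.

Compute the density gradient over each adjacent pair:
  6–85 m: Δρ/Δz = 1.885/79 = 0.024 kg m⁻⁴
  85–95 m: Δρ/Δz = 0.236/10 = 0.024 kg m⁻⁴
  95–128 m: Δρ/Δz = 0.429/33 = 0.013 kg m⁻⁴
  128–152 m: Δρ/Δz = 0.766/24 = 0.032 kg m⁻⁴
The largest gradient is in the 128–152 m interval — the pycnocline.

128–152 m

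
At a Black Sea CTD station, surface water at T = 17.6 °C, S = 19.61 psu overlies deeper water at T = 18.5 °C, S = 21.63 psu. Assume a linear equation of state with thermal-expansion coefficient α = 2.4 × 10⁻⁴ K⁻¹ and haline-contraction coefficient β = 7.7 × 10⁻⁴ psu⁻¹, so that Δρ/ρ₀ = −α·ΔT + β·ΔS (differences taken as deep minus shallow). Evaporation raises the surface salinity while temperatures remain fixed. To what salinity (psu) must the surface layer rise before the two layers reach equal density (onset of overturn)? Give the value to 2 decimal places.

Neutral buoyancy requires −α(T_deep − T_surf) + β(S_deep − S_surf′) = 0.
S_surf′ = S_deep − (α/β)·ΔT = 21.63 − (2.4 × 10⁻⁴/7.7 × 10⁻⁴)·(+0.9) = 21.3495 psu.
Increase required: 21.3495 − 19.61 = 1.7395 psu.

21.35 psu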